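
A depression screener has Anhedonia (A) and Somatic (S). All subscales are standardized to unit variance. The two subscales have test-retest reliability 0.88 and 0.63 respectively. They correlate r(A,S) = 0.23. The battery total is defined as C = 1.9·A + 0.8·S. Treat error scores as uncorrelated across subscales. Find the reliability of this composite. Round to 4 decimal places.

0.8646

Var(C) = 1.9² + 0.8² + 2·[1.52·0.23] = 4.25 + 0.6992 = 4.9492.
Because errors are independent across components, Cov(Tᵢ,Tⱼ) = Cov(Xᵢ,Xⱼ); the off-diagonal part of the true-score variance is the same as above.
True-score variance = [1.9²·0.88 + 0.8²·0.63] + 0.6992 = 3.58 + 0.6992 = 4.2792.
Reliability = 4.2792 / 4.9492 = 0.8646.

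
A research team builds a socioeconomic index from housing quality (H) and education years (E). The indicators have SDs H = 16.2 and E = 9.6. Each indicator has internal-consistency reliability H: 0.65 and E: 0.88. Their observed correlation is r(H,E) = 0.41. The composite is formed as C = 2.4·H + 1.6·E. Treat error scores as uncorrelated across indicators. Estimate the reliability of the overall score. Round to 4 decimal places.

Var(C) = 2.4²·16.2² + 1.6²·9.6² + 2·[3.84·16.2·9.6·0.41] = 1747.58 + 489.701 = 2237.29.
With uncorrelated errors the cross-covariances are all true-score covariance, so they carry over unchanged; only the diagonal terms shrink to ρᵢσᵢ².
True-score variance = [2.4²·16.2²·0.65 + 1.6²·9.6²·0.88] + 489.701 = 1190.19 + 489.701 = 1679.89.
Reliability = 1679.89 / 2237.29 = 0.7509.

0.7509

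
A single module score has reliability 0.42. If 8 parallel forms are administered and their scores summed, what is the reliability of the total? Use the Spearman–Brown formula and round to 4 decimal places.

0.8528

ρ_k = kρ / (1 + (k−1)ρ) = 8·0.42 / (1 + 7·0.42) = 3.360 / 3.940 = 0.8528.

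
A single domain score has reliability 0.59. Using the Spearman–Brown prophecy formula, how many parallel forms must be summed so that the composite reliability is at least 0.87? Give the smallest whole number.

5

k ≥ ρ*(1−ρ₁)/(ρ₁(1−ρ*)) = 0.87·0.41 / (0.59·0.13) = 4.651.
Smallest integer k = 5.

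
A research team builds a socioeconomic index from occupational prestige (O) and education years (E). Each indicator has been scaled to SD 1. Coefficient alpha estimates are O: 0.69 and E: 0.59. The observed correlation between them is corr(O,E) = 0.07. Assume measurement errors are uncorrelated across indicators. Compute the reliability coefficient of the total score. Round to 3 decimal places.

0.664

Var(O+E) = 2 + 2·[0.07] = 2 + 0.14 = 2.14.
Because errors are independent across components, Cov(Tᵢ,Tⱼ) = Cov(Xᵢ,Xⱼ); the off-diagonal part of the true-score variance is the same as above.
True-score variance = [0.69 + 0.59] + 0.14 = 1.28 + 0.14 = 1.42.
Reliability = 1.42 / 2.14 = 0.664.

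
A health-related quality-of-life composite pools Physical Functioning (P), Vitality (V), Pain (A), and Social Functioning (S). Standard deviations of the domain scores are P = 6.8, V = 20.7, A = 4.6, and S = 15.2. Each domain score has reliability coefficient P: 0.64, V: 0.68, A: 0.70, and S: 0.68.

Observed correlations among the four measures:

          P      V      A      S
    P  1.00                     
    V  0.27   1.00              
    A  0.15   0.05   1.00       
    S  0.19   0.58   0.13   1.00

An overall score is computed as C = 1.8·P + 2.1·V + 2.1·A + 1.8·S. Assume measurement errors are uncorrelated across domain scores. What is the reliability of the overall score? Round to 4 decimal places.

Var(C) = 1.8²·6.8² + 2.1²·20.7² + 2.1²·4.6² + 1.8²·15.2² + 2·[3.78·6.8·20.7·0.27 + 3.78·6.8·4.6·0.15 + 3.24·6.8·15.2·0.19 + 4.41·20.7·4.6·0.05 + 3.78·20.7·15.2·0.58 + 3.78·4.6·15.2·0.13] = 2881.34 + 1940.39 = 4821.73.
With uncorrelated errors the cross-covariances are all true-score covariance, so they carry over unchanged; only the diagonal terms shrink to ρᵢσᵢ².
True-score variance = [1.8²·6.8²·0.64 + 2.1²·20.7²·0.68 + 2.1²·4.6²·0.70 + 1.8²·15.2²·0.68] + 1940.39 = 1955.19 + 1940.39 = 3895.58.
Reliability = 3895.58 / 4821.73 = 0.8079.

0.8079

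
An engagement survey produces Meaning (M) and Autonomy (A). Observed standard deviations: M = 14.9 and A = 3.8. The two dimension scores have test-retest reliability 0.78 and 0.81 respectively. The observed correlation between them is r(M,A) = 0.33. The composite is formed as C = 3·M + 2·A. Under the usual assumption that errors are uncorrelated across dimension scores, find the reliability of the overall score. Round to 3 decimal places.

0.802

Var(C) = 3²·14.9² + 2²·3.8² + 2·[6·14.9·3.8·0.33] = 2055.85 + 224.215 = 2280.07.
Because errors are independent across components, Cov(Tᵢ,Tⱼ) = Cov(Xᵢ,Xⱼ); the off-diagonal part of the true-score variance is the same as above.
True-score variance = [3²·14.9²·0.78 + 2²·3.8²·0.81] + 224.215 = 1605.3 + 224.215 = 1829.51.
Reliability = 1829.51 / 2280.07 = 0.802.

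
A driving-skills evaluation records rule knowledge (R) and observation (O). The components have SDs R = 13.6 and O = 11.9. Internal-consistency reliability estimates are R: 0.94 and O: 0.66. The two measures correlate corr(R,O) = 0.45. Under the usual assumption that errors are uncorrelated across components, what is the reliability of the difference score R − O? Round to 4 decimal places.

0.6725

Var(R−O) = 13.6² + 11.9² − 2·13.6·11.9·0.45 = 326.57 − 145.656 = 180.914.
Under uncorrelated errors the observed covariances equal the true-score covariances, so only the own-variance terms attenuate.
True-score variance = [13.6²·0.94 + 11.9²·0.66] − 145.656 = 267.325 − 145.656 = 121.669.
Reliability = 121.669 / 180.914 = 0.6725.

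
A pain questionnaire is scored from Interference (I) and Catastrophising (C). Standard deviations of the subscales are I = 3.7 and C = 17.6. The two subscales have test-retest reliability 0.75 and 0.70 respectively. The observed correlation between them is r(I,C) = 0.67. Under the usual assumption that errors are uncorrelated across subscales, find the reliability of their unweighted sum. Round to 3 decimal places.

Var(I+C) = 3.7² + 17.6² + 2·[3.7·17.6·0.67] = 323.45 + 87.2608 = 410.711.
Because errors are independent across components, Cov(Tᵢ,Tⱼ) = Cov(Xᵢ,Xⱼ); the off-diagonal part of the true-score variance is the same as above.
True-score variance = [3.7²·0.75 + 17.6²·0.70] + 87.2608 = 227.1 + 87.2608 = 314.36.
Reliability = 314.36 / 410.711 = 0.765.

0.765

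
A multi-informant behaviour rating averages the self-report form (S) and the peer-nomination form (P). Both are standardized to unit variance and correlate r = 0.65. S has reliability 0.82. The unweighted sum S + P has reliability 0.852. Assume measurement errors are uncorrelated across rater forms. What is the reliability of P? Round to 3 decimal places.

0.692

Var(S+P) = 2 + 2·0.65 = 3.300.
True-score variance = ρ_S + ρ_P + 2·0.65, so 0.852 = (0.82 + ρ_P + 1.30) / 3.300.
ρ_P = 0.852·3.300 − 0.82 − 1.30 = 0.692.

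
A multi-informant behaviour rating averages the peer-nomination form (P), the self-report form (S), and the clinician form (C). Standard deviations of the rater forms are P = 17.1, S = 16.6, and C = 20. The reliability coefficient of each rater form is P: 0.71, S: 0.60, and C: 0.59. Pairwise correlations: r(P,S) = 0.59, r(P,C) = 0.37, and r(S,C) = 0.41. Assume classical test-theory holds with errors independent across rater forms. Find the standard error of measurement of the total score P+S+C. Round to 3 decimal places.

18.948

Var(total) = 967.97 + 860.275 = 1828.24.
True-score variance = 608.947 + 860.275 = 1469.22, so reliability = 0.8036.
Error variance = 1828.24 − 1469.22 = 359.023; SEM = √359.023 = 18.948.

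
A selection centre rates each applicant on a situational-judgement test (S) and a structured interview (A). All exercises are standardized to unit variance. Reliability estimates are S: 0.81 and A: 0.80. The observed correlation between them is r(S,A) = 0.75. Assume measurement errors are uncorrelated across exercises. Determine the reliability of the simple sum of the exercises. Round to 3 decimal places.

0.889

Var(S+A) = 2 + 2·[0.75] = 2 + 1.5 = 3.5.
Under uncorrelated errors the observed covariances equal the true-score covariances, so only the own-variance terms attenuate.
True-score variance = [0.81 + 0.80] + 1.5 = 1.61 + 1.5 = 3.11.
Reliability = 3.11 / 3.5 = 0.889.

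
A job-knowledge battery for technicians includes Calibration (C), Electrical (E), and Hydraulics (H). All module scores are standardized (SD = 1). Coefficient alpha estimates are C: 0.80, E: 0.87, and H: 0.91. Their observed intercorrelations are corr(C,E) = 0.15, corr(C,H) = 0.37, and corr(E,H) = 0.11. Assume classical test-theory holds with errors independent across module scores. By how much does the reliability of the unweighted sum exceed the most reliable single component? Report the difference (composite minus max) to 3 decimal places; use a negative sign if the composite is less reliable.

Var(sum) = 3 + 1.26 = 4.26; true-score variance = 2.58 + 1.26 = 3.84; composite reliability = 0.9014.
Max component reliability = 0.9100.
Difference = 0.9014 − 0.9100 = -0.009.

-0.009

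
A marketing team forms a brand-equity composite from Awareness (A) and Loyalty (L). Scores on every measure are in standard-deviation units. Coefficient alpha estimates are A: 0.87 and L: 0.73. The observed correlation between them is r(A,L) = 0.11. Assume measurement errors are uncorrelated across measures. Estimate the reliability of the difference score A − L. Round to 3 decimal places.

0.775

Var(A−L) = 1 + 1 − 2·0.11 = 2 − 0.22 = 1.78.
Under uncorrelated errors the observed covariances equal the true-score covariances, so only the own-variance terms attenuate.
True-score variance = [0.87 + 0.73] − 0.22 = 1.6 − 0.22 = 1.38.
Reliability = 1.38 / 1.78 = 0.775.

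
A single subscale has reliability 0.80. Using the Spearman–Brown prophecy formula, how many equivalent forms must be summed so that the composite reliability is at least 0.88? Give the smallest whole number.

2

k ≥ ρ*(1−ρ₁)/(ρ₁(1−ρ*)) = 0.88·0.20 / (0.80·0.12) = 1.833.
Smallest integer k = 2.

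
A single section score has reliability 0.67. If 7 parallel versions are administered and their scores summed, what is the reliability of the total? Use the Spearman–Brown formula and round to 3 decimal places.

0.934

ρ_k = kρ / (1 + (k−1)ρ) = 7·0.67 / (1 + 6·0.67) = 4.690 / 5.020 = 0.934.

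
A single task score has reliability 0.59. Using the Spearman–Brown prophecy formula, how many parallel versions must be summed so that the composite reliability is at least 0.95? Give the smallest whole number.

14

k ≥ ρ*(1−ρ₁)/(ρ₁(1−ρ*)) = 0.95·0.41 / (0.59·0.05) = 13.203.
Smallest integer k = 14.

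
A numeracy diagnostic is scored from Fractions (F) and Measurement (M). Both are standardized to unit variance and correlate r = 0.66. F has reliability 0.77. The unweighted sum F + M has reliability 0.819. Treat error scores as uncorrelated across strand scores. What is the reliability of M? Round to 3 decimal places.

0.629

Var(F+M) = 2 + 2·0.66 = 3.320.
True-score variance = ρ_F + ρ_M + 2·0.66, so 0.819 = (0.77 + ρ_M + 1.32) / 3.320.
ρ_M = 0.819·3.320 − 0.77 − 1.32 = 0.629.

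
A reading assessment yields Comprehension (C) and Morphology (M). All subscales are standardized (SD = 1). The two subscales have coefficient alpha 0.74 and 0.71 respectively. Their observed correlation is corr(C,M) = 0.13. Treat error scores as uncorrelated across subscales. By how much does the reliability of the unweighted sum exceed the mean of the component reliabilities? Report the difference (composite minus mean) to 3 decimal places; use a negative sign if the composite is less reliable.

Var(sum) = 2 + 0.26 = 2.26; true-score variance = 1.45 + 0.26 = 1.71; composite reliability = 0.7566.
Mean component reliability = 0.7250.
Difference = 0.7566 − 0.7250 = 0.032.

0.032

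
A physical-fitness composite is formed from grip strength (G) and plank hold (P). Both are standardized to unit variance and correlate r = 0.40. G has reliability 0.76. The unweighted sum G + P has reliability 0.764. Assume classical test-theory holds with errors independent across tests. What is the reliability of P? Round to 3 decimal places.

0.579

Var(G+P) = 2 + 2·0.40 = 2.800.
True-score variance = ρ_G + ρ_P + 2·0.40, so 0.764 = (0.76 + ρ_P + 0.80) / 2.800.
ρ_P = 0.764·2.800 − 0.76 − 0.80 = 0.579.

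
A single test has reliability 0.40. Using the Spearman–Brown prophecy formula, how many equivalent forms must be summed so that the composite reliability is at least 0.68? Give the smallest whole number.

k ≥ ρ*(1−ρ₁)/(ρ₁(1−ρ*)) = 0.68·0.60 / (0.40·0.32) = 3.188.
Smallest integer k = 4.

4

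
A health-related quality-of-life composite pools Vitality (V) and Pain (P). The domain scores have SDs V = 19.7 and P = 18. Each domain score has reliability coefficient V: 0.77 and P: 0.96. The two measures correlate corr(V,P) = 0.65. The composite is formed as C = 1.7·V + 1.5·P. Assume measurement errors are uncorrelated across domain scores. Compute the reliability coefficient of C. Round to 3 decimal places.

0.905

Var(C) = 1.7²·19.7² + 1.5²·18² + 2·[2.55·19.7·18·0.65] = 1850.58 + 1175.5 = 3026.08.
Under uncorrelated errors the observed covariances equal the true-score covariances, so only the own-variance terms attenuate.
True-score variance = [1.7²·19.7²·0.77 + 1.5²·18²·0.96] + 1175.5 = 1563.46 + 1175.5 = 2738.96.
Reliability = 2738.96 / 3026.08 = 0.905.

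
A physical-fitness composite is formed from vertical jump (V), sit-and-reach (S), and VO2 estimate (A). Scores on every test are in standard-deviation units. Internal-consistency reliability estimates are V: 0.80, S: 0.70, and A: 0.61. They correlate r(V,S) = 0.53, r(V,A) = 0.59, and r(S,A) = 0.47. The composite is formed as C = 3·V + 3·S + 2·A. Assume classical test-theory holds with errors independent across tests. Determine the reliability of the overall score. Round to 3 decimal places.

Var(C) = 3² + 3² + 2² + 2·[9·0.53 + 6·0.59 + 6·0.47] = 22 + 22.26 = 44.26.
Because errors are independent across components, Cov(Tᵢ,Tⱼ) = Cov(Xᵢ,Xⱼ); the off-diagonal part of the true-score variance is the same as above.
True-score variance = [3²·0.80 + 3²·0.70 + 2²·0.61] + 22.26 = 15.94 + 22.26 = 38.2.
Reliability = 38.2 / 44.26 = 0.863.

0.863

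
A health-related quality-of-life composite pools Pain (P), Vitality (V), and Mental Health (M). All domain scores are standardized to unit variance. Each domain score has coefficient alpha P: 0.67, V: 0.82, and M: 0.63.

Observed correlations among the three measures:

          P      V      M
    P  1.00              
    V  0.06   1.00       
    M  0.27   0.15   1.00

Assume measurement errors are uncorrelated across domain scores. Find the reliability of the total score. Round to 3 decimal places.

Var(P+V+M) = 3 + 2·[0.06 + 0.27 + 0.15] = 3 + 0.96 = 3.96.
Because errors are independent across components, Cov(Tᵢ,Tⱼ) = Cov(Xᵢ,Xⱼ); the off-diagonal part of the true-score variance is the same as above.
True-score variance = [0.67 + 0.82 + 0.63] + 0.96 = 2.12 + 0.96 = 3.08.
Reliability = 3.08 / 3.96 = 0.778.

0.778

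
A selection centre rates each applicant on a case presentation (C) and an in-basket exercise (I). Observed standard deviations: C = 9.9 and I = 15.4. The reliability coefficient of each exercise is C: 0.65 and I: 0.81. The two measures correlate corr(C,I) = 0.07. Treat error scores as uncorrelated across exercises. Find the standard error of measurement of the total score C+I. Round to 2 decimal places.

8.91

Var(total) = 335.17 + 21.3444 = 356.514.
True-score variance = 255.806 + 21.3444 = 277.151, so reliability = 0.7774.
Error variance = 356.514 − 277.151 = 79.3639; SEM = √79.3639 = 8.91.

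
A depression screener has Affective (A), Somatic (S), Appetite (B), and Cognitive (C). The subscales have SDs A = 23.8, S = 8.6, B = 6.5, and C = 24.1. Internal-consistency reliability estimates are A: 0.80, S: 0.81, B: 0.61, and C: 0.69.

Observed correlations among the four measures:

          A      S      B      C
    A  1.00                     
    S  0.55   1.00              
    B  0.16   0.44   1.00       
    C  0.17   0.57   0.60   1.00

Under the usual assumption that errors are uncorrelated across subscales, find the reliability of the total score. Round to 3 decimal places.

Var(A+S+B+C) = 23.8² + 8.6² + 6.5² + 24.1² + 2·[23.8·8.6·0.55 + 23.8·6.5·0.16 + 23.8·24.1·0.17 + 8.6·6.5·0.44 + 8.6·24.1·0.57 + 6.5·24.1·0.60] = 1263.46 + 943.118 = 2206.58.
Under uncorrelated errors the observed covariances equal the true-score covariances, so only the own-variance terms attenuate.
True-score variance = [23.8²·0.80 + 8.6²·0.81 + 6.5²·0.61 + 24.1²·0.69] + 943.118 = 939.591 + 943.118 = 1882.71.
Reliability = 1882.71 / 2206.58 = 0.853.

0.853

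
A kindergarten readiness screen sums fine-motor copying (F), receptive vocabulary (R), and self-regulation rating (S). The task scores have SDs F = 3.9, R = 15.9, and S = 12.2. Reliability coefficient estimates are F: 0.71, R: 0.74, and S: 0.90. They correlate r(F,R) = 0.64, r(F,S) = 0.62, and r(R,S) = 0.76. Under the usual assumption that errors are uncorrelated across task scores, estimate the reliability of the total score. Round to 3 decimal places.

0.900

Var(F+R+S) = 3.9² + 15.9² + 12.2² + 2·[3.9·15.9·0.64 + 3.9·12.2·0.62 + 15.9·12.2·0.76] = 416.86 + 433.222 = 850.082.
Under uncorrelated errors the observed covariances equal the true-score covariances, so only the own-variance terms attenuate.
True-score variance = [3.9²·0.71 + 15.9²·0.74 + 12.2²·0.90] + 433.222 = 331.834 + 433.222 = 765.056.
Reliability = 765.056 / 850.082 = 0.900.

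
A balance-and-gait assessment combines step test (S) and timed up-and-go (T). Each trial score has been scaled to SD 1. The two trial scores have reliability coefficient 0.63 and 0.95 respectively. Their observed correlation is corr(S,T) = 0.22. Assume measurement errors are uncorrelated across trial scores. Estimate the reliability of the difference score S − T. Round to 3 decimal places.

0.731

Var(S−T) = 1 + 1 − 2·0.22 = 2 − 0.44 = 1.56.
Because errors are independent across components, Cov(Tᵢ,Tⱼ) = Cov(Xᵢ,Xⱼ); the off-diagonal part of the true-score variance is the same as above.
True-score variance = [0.63 + 0.95] − 0.44 = 1.58 − 0.44 = 1.14.
Reliability = 1.14 / 1.56 = 0.731.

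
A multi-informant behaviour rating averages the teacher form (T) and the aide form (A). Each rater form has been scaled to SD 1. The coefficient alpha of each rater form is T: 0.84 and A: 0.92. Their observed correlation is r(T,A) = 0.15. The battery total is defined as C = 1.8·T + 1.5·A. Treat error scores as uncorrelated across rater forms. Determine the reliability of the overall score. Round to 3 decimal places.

Var(C) = 1.8² + 1.5² + 2·[2.7·0.15] = 5.49 + 0.81 = 6.3.
With uncorrelated errors the cross-covariances are all true-score covariance, so they carry over unchanged; only the diagonal terms shrink to ρᵢσᵢ².
True-score variance = [1.8²·0.84 + 1.5²·0.92] + 0.81 = 4.7916 + 0.81 = 5.6016.
Reliability = 5.6016 / 6.3 = 0.889.

0.889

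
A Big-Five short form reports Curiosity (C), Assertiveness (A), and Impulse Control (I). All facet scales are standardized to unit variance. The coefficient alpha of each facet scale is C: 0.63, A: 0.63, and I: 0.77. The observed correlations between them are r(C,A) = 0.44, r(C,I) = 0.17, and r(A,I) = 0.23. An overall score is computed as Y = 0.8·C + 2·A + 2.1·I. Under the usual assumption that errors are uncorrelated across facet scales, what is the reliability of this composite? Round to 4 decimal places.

0.7893

Var(Y) = 0.8² + 2² + 2.1² + 2·[1.6·0.44 + 1.68·0.17 + 4.2·0.23] = 9.05 + 3.9112 = 12.9612.
Under uncorrelated errors the observed covariances equal the true-score covariances, so only the own-variance terms attenuate.
True-score variance = [0.8²·0.63 + 2²·0.63 + 2.1²·0.77] + 3.9112 = 6.3189 + 3.9112 = 10.2301.
Reliability = 10.2301 / 12.9612 = 0.7893.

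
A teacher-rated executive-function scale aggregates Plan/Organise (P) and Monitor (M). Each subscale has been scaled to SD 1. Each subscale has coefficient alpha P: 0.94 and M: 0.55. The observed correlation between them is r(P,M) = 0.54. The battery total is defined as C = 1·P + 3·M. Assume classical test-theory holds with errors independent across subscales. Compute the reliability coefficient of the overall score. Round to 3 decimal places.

0.690

Var(C) = 1 + 3² + 2·[3·0.54] = 10 + 3.24 = 13.24.
With uncorrelated errors the cross-covariances are all true-score covariance, so they carry over unchanged; only the diagonal terms shrink to ρᵢσᵢ².
True-score variance = [0.94 + 3²·0.55] + 3.24 = 5.89 + 3.24 = 9.13.
Reliability = 9.13 / 13.24 = 0.690.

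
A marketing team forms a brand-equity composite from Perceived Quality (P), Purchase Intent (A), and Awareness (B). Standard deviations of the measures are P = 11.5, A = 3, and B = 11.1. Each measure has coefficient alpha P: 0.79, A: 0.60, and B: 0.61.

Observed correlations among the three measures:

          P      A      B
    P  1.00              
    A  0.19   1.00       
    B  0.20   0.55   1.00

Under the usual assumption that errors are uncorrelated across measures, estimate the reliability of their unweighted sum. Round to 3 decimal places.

0.783

Var(P+A+B) = 11.5² + 3² + 11.1² + 2·[11.5·3·0.19 + 11.5·11.1·0.20 + 3·11.1·0.55] = 264.46 + 100.8 = 365.26.
Because errors are independent across components, Cov(Tᵢ,Tⱼ) = Cov(Xᵢ,Xⱼ); the off-diagonal part of the true-score variance is the same as above.
True-score variance = [11.5²·0.79 + 3²·0.60 + 11.1²·0.61] + 100.8 = 185.036 + 100.8 = 285.836.
Reliability = 285.836 / 365.26 = 0.783.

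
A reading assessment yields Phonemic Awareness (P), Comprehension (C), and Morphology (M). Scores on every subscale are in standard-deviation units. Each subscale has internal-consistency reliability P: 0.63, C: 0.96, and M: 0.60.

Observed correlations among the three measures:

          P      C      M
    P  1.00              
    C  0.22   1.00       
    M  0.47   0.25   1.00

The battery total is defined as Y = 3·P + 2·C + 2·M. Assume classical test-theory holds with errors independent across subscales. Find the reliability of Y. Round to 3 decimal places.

0.813

Var(Y) = 3² + 2² + 2² + 2·[6·0.22 + 6·0.47 + 4·0.25] = 17 + 10.28 = 27.28.
Because errors are independent across components, Cov(Tᵢ,Tⱼ) = Cov(Xᵢ,Xⱼ); the off-diagonal part of the true-score variance is the same as above.
True-score variance = [3²·0.63 + 2²·0.96 + 2²·0.60] + 10.28 = 11.91 + 10.28 = 22.19.
Reliability = 22.19 / 27.28 = 0.813.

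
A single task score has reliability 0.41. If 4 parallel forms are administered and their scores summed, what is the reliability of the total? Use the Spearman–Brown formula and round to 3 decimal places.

0.735

ρ_k = kρ / (1 + (k−1)ρ) = 4·0.41 / (1 + 3·0.41) = 1.640 / 2.230 = 0.735.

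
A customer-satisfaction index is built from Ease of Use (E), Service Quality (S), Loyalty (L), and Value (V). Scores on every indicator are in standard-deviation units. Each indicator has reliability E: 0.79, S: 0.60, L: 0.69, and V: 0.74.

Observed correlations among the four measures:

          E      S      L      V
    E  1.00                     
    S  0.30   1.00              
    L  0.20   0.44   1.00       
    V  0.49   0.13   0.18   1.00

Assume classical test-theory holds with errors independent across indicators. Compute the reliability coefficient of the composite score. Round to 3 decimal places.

0.842

Var(E+S+L+V) = 4 + 2·[0.30 + 0.20 + 0.49 + 0.44 + 0.13 + 0.18] = 4 + 3.48 = 7.48.
Under uncorrelated errors the observed covariances equal the true-score covariances, so only the own-variance terms attenuate.
True-score variance = [0.79 + 0.60 + 0.69 + 0.74] + 3.48 = 2.82 + 3.48 = 6.3.
Reliability = 6.3 / 7.48 = 0.842.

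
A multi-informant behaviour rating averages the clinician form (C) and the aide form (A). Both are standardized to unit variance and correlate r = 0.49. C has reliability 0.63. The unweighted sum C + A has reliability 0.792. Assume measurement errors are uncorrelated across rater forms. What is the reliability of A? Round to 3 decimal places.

Var(C+A) = 2 + 2·0.49 = 2.980.
True-score variance = ρ_C + ρ_A + 2·0.49, so 0.792 = (0.63 + ρ_A + 0.98) / 2.980.
ρ_A = 0.792·2.980 − 0.63 − 0.98 = 0.750.

0.750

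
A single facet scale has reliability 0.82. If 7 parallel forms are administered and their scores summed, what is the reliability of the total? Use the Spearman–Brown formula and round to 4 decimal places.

ρ_k = kρ / (1 + (k−1)ρ) = 7·0.82 / (1 + 6·0.82) = 5.740 / 5.920 = 0.9696.

0.9696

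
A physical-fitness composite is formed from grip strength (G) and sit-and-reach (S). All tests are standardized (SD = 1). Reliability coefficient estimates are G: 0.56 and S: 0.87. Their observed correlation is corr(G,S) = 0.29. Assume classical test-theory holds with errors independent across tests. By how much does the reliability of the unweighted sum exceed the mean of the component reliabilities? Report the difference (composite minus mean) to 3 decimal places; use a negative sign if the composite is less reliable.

0.064

Var(sum) = 2 + 0.58 = 2.58; true-score variance = 1.43 + 0.58 = 2.01; composite reliability = 0.7791.
Mean component reliability = 0.7150.
Difference = 0.7791 − 0.7150 = 0.064.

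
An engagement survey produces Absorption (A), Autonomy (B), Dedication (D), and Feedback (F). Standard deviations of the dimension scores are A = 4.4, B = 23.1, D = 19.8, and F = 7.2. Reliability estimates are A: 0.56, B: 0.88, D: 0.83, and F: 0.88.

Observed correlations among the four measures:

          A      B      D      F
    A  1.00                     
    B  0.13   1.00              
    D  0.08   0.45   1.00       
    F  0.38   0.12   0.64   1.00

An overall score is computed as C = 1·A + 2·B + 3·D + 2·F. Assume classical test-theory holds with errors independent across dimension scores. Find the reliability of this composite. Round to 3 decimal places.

Var(C) = 4.4² + 2²·23.1² + 3²·19.8² + 2²·7.2² + 2·[2·4.4·23.1·0.13 + 3·4.4·19.8·0.08 + 2·4.4·7.2·0.38 + 6·23.1·19.8·0.45 + 4·23.1·7.2·0.12 + 6·19.8·7.2·0.64] = 5889.52 + 3867.2 = 9756.72.
Under uncorrelated errors the observed covariances equal the true-score covariances, so only the own-variance terms attenuate.
True-score variance = [4.4²·0.56 + 2²·23.1²·0.88 + 3²·19.8²·0.83 + 2²·7.2²·0.88] + 3867.2 = 5000.16 + 3867.2 = 8867.37.
Reliability = 8867.37 / 9756.72 = 0.909.

0.909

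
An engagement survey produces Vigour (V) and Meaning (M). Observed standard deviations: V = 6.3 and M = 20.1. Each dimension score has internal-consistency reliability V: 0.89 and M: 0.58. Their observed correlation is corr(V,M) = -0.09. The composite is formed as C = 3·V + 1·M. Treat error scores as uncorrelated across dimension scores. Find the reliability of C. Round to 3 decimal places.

Var(C) = 3²·6.3² + 20.1² + 2·[3·6.3·20.1·(-0.09)] = 761.22 − 68.3802 = 692.84.
With uncorrelated errors the cross-covariances are all true-score covariance, so they carry over unchanged; only the diagonal terms shrink to ρᵢσᵢ².
True-score variance = [3²·6.3²·0.89 + 20.1²·0.58] − 68.3802 = 552.243 − 68.3802 = 483.863.
Reliability = 483.863 / 692.84 = 0.698.

0.698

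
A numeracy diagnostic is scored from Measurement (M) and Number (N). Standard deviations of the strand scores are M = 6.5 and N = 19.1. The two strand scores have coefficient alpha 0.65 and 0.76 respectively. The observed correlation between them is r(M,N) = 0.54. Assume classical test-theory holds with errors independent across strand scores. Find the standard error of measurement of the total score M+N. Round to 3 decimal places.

10.116

Var(total) = 407.06 + 134.082 = 541.142.
True-score variance = 304.718 + 134.082 = 438.8, so reliability = 0.8109.
Error variance = 541.142 − 438.8 = 102.342; SEM = √102.342 = 10.116.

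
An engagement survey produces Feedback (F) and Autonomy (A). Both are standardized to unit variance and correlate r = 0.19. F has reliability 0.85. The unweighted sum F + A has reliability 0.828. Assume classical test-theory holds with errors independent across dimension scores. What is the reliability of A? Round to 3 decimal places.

0.741

Var(F+A) = 2 + 2·0.19 = 2.380.
True-score variance = ρ_F + ρ_A + 2·0.19, so 0.828 = (0.85 + ρ_A + 0.38) / 2.380.
ρ_A = 0.828·2.380 − 0.85 − 0.38 = 0.741.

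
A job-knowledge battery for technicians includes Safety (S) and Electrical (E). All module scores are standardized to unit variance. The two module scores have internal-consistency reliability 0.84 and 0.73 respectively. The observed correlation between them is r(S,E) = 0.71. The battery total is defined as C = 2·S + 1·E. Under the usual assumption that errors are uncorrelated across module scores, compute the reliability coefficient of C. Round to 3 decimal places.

Var(C) = 2² + 1 + 2·[2·0.71] = 5 + 2.84 = 7.84.
Because errors are independent across components, Cov(Tᵢ,Tⱼ) = Cov(Xᵢ,Xⱼ); the off-diagonal part of the true-score variance is the same as above.
True-score variance = [2²·0.84 + 0.73] + 2.84 = 4.09 + 2.84 = 6.93.
Reliability = 6.93 / 7.84 = 0.884.

0.884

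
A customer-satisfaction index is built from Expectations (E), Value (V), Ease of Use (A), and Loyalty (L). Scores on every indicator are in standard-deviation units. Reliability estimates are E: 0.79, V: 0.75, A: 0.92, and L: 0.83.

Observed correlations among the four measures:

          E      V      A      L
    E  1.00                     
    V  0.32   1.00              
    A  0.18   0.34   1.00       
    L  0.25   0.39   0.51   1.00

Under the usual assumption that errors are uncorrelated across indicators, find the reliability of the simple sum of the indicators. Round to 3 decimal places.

Var(E+V+A+L) = 4 + 2·[0.32 + 0.18 + 0.25 + 0.34 + 0.39 + 0.51] = 4 + 3.98 = 7.98.
Because errors are independent across components, Cov(Tᵢ,Tⱼ) = Cov(Xᵢ,Xⱼ); the off-diagonal part of the true-score variance is the same as above.
True-score variance = [0.79 + 0.75 + 0.92 + 0.83] + 3.98 = 3.29 + 3.98 = 7.27.
Reliability = 7.27 / 7.98 = 0.911.

0.911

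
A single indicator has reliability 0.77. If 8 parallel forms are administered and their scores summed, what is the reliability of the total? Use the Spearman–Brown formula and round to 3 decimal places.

0.964

ρ_k = kρ / (1 + (k−1)ρ) = 8·0.77 / (1 + 7·0.77) = 6.160 / 6.390 = 0.964.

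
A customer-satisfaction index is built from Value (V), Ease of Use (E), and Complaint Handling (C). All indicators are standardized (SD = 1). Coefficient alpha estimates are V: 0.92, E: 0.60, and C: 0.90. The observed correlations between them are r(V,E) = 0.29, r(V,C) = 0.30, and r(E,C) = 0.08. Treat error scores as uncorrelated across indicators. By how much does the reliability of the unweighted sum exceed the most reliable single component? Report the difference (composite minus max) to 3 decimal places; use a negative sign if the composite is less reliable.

Var(sum) = 3 + 1.34 = 4.34; true-score variance = 2.42 + 1.34 = 3.76; composite reliability = 0.8664.
Max component reliability = 0.9200.
Difference = 0.8664 − 0.9200 = -0.054.

-0.054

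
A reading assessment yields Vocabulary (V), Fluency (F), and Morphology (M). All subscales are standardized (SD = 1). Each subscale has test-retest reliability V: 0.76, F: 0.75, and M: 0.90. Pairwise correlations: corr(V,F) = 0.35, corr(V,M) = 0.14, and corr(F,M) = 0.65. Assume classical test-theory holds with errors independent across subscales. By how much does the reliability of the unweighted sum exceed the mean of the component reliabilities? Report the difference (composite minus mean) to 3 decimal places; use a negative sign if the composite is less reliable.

Var(sum) = 3 + 2.28 = 5.28; true-score variance = 2.41 + 2.28 = 4.69; composite reliability = 0.8883.
Mean component reliability = 0.8033.
Difference = 0.8883 − 0.8033 = 0.085.

0.085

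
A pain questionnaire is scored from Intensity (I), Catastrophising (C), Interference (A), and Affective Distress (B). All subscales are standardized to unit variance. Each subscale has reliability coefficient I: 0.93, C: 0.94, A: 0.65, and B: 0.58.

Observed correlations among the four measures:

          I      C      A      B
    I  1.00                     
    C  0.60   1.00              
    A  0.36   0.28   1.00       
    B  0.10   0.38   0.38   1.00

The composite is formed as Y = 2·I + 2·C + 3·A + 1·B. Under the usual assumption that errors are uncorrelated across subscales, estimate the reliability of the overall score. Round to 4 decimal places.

Var(Y) = 2² + 2² + 3² + 1 + 2·[4·0.60 + 6·0.36 + 2·0.10 + 6·0.28 + 2·0.38 + 3·0.38] = 18 + 16.68 = 34.68.
Because errors are independent across components, Cov(Tᵢ,Tⱼ) = Cov(Xᵢ,Xⱼ); the off-diagonal part of the true-score variance is the same as above.
True-score variance = [2²·0.93 + 2²·0.94 + 3²·0.65 + 0.58] + 16.68 = 13.91 + 16.68 = 30.59.
Reliability = 30.59 / 34.68 = 0.8821.

0.8821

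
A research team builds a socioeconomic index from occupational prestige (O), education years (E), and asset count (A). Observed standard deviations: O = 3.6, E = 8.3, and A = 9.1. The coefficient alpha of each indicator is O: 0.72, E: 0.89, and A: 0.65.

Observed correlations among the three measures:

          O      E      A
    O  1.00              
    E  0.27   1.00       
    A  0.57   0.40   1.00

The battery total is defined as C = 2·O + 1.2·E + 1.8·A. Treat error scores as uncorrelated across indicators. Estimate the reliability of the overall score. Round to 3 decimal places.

Var(C) = 2²·3.6² + 1.2²·8.3² + 1.8²·9.1² + 2·[2.4·3.6·8.3·0.27 + 3.6·3.6·9.1·0.57 + 2.16·8.3·9.1·0.40] = 419.346 + 303.687 = 723.033.
Under uncorrelated errors the observed covariances equal the true-score covariances, so only the own-variance terms attenuate.
True-score variance = [2²·3.6²·0.72 + 1.2²·8.3²·0.89 + 1.8²·9.1²·0.65] + 303.687 = 300.012 + 303.687 = 603.699.
Reliability = 603.699 / 723.033 = 0.835.

0.835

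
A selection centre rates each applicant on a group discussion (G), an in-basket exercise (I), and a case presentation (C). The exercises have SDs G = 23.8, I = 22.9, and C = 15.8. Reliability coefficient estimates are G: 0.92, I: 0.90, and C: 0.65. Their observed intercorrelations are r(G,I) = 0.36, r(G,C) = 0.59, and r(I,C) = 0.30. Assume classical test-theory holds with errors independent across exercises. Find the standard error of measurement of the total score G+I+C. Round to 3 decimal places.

13.606

Var(total) = 1340.49 + 1053.23 = 2393.72.
True-score variance = 1155.36 + 1053.23 = 2208.59, so reliability = 0.9227.
Error variance = 2393.72 − 2208.59 = 185.13; SEM = √185.13 = 13.606.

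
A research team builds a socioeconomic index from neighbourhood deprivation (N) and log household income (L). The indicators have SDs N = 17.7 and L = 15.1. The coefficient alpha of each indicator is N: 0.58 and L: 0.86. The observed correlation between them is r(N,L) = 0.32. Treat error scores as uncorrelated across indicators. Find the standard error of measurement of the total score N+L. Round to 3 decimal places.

12.787

Var(total) = 541.3 + 171.053 = 712.353.
True-score variance = 377.797 + 171.053 = 548.85, so reliability = 0.7705.
Error variance = 712.353 − 548.85 = 163.503; SEM = √163.503 = 12.787.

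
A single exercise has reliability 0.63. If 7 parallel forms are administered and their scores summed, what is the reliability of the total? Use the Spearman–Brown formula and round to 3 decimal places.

ρ_k = kρ / (1 + (k−1)ρ) = 7·0.63 / (1 + 6·0.63) = 4.410 / 4.780 = 0.923.

0.923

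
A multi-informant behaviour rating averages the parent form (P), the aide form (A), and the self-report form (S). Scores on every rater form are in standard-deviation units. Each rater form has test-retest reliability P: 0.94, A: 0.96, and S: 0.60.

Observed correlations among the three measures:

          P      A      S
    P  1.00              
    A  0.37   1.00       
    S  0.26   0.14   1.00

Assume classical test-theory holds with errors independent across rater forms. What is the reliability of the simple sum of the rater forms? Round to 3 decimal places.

Var(P+A+S) = 3 + 2·[0.37 + 0.26 + 0.14] = 3 + 1.54 = 4.54.
Under uncorrelated errors the observed covariances equal the true-score covariances, so only the own-variance terms attenuate.
True-score variance = [0.94 + 0.96 + 0.60] + 1.54 = 2.5 + 1.54 = 4.04.
Reliability = 4.04 / 4.54 = 0.890.

0.890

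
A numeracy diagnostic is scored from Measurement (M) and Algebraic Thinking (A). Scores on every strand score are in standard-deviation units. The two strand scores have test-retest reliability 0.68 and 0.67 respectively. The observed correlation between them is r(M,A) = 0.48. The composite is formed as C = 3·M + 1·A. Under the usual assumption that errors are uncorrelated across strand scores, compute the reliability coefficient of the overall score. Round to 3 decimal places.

0.751

Var(C) = 3² + 1 + 2·[3·0.48] = 10 + 2.88 = 12.88.
With uncorrelated errors the cross-covariances are all true-score covariance, so they carry over unchanged; only the diagonal terms shrink to ρᵢσᵢ².
True-score variance = [3²·0.68 + 0.67] + 2.88 = 6.79 + 2.88 = 9.67.
Reliability = 9.67 / 12.88 = 0.751.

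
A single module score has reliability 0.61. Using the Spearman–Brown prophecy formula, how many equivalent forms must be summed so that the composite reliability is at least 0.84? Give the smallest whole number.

4

k ≥ ρ*(1−ρ₁)/(ρ₁(1−ρ*)) = 0.84·0.39 / (0.61·0.16) = 3.357.
Smallest integer k = 4.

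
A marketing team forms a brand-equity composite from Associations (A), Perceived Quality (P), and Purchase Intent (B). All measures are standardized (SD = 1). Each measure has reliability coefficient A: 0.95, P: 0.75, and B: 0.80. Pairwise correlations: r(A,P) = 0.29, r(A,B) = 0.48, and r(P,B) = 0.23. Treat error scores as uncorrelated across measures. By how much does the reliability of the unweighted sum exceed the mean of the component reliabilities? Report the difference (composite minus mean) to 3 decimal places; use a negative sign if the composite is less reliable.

Var(sum) = 3 + 2 = 5; true-score variance = 2.5 + 2 = 4.5; composite reliability = 0.9000.
Mean component reliability = 0.8333.
Difference = 0.9000 − 0.8333 = 0.067.

0.067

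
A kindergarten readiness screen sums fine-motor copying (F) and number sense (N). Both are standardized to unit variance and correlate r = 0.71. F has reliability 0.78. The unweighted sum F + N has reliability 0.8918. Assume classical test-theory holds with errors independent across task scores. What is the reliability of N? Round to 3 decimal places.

Var(F+N) = 2 + 2·0.71 = 3.420.
True-score variance = ρ_F + ρ_N + 2·0.71, so 0.8918 = (0.78 + ρ_N + 1.42) / 3.420.
ρ_N = 0.8918·3.420 − 0.78 − 1.42 = 0.850.

0.850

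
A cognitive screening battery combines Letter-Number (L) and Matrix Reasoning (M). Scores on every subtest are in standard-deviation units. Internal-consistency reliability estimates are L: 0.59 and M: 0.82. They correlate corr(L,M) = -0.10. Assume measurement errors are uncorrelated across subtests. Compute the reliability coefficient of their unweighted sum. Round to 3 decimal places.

0.672

Var(L+M) = 2 + 2·[(-0.10)] = 2 − 0.2 = 1.8.
Because errors are independent across components, Cov(Tᵢ,Tⱼ) = Cov(Xᵢ,Xⱼ); the off-diagonal part of the true-score variance is the same as above.
True-score variance = [0.59 + 0.82] − 0.2 = 1.41 − 0.2 = 1.21.
Reliability = 1.21 / 1.8 = 0.672.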